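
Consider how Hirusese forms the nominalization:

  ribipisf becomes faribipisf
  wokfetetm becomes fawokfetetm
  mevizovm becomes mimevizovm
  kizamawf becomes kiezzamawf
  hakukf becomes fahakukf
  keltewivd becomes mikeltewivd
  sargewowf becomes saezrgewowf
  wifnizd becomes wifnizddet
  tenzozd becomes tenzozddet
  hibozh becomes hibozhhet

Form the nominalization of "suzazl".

keltewivd and wifnizd both end in -d yet inflect differently (mikeltewivd, wifnizddet), so the final letter is not what conditions the rule; the second-to-last letter is.
"suzazl" has second-to-last letter 'z'. The stems whose second-to-last letter is 'z' (wifnizd → wifnizddet, hibozh → hibozhhet, tenzozd → tenzozddet) double the final consonant and add -et.
The other patterns: stems whose second-to-last letter is 'v' add the prefix mi-; stems whose second-to-last letter is 'w' insert -ez- after the first vowel; stems whose second-to-last letter is 'k', 's' or 't' add the prefix fa-.
So suzazl → suzazllet.

suzazllet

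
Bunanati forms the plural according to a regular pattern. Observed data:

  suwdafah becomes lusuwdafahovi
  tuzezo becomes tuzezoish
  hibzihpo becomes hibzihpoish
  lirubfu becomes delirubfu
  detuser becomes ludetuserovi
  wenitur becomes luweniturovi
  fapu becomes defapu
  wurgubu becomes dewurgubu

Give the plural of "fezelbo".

fapu and wenitur both have last vowel 'u' yet inflect differently (defapu, luweniturovi), so the last vowel is not what conditions the rule; the final letter is.
"fezelbo" ends in -o. The stems ending in -o (hibzihpo → hibzihpoish, tuzezo → tuzezoish) add -ish.
The other patterns: stems ending in -u add the prefix de-; stems ending in -h or -r add lu- … -ovi around the stem.
So fezelbo → fezelboish.

fezelboish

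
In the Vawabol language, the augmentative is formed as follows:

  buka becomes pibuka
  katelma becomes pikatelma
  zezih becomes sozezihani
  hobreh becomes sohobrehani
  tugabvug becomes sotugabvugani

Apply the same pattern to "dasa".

pidasa

buka and hobreh both have 2 vowels yet inflect differently (pibuka, sohobrehani), so the number of vowels is not what conditions the rule; the final letter is.
"dasa" ends in -a. The stems ending in -a (katelma → pikatelma, buka → pibuka) add the prefix pi-.
The other pattern: stems ending in -g or -h add so- … -ani around the stem.
So dasa → pidasa.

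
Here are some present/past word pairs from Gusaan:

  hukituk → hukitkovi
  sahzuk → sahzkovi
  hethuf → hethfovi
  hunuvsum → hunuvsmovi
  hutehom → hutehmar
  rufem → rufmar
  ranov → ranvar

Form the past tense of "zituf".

hunuvsum and hutehom both end in -m yet inflect differently (hunuvsmovi, hutehmar), so the final letter is not what conditions the rule; the last vowel is.
"zituf" has last vowel 'u'. The stems whose last vowel is 'u' (hukituk → hukitkovi, sahzuk → sahzkovi, hethuf → hethfovi) delete the last vowel and add -ovi.
The other pattern: stems whose last vowel is 'e' or 'o' delete the last vowel and add -ar.
So zituf → zitfovi.

zitfovi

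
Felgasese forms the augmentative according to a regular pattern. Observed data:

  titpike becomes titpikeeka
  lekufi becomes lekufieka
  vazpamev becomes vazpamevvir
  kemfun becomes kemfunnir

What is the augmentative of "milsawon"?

titpike and vazpamev both have last vowel 'e' yet inflect differently (titpikeeka, vazpamevvir), so the last vowel is not what conditions the rule; whether the stem ends in a vowel or a consonant is.
"milsawon" ends in a consonant. The stems ending in a consonant (vazpamev → vazpamevvir, kemfun → kemfunnir) double the final consonant and add -ir.
The other pattern: stems ending in a vowel add -eka.
So milsawon → milsawonnir.

milsawonnir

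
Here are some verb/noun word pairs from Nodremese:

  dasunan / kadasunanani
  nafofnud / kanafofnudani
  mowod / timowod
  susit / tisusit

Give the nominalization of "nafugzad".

"nafugzad" has last vowel 'a'. The one such stem in the data (dasunan → kadasunanani) adds ka- … -ani around the stem, so the same rule applies.
The other pattern: stems whose last vowel is 'i' or 'o' add the prefix ti-.
So nafugzad → kanafugzadani.

kanafugzadani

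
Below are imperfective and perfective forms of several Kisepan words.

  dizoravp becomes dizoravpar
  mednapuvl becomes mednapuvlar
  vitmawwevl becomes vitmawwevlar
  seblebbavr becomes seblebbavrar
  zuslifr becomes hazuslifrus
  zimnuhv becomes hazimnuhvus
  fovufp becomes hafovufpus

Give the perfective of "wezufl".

hawezuflus

seblebbavr and zuslifr both end in -r yet inflect differently (seblebbavrar, hazuslifrus), so the final letter is not what conditions the rule; the second-to-last letter is.
"wezufl" has second-to-last letter 'f'. The stems whose second-to-last letter is 'f' (zuslifr → hazuslifrus, fovufp → hafovufpus) add ha- … -us around the stem.
The other pattern: stems whose second-to-last letter is 'v' add -ar.
So wezufl → hawezuflus.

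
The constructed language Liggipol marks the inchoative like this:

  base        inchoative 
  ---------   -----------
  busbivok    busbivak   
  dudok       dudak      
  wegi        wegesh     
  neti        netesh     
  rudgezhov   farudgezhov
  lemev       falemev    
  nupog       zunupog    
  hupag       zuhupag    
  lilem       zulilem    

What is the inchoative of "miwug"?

zumiwug

busbivok and rudgezhov both have last vowel 'o' yet inflect differently (busbivak, farudgezhov), so the last vowel is not what conditions the rule; the final letter is.
"miwug" ends in -g. The stems ending in -g (nupog → zunupog, hupag → zuhupag) add the prefix zu-.
So miwug → zumiwug.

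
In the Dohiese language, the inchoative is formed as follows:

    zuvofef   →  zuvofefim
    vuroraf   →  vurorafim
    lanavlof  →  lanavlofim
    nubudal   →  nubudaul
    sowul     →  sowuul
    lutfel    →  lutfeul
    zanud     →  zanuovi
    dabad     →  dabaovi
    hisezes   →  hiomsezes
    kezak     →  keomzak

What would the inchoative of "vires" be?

"vires" ends in -s. The one such stem in the data (hisezes → hiomsezes) inserts -om- after the first vowel (as does kezak), so the same rule applies.
So vires → viomres.

viomres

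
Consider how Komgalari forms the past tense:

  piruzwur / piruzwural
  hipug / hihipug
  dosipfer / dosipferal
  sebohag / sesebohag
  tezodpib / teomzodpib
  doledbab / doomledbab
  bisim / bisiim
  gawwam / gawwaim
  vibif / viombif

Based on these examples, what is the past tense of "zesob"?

zeomsob

piruzwur and hipug both have last vowel 'u' yet inflect differently (piruzwural, hihipug), so the last vowel is not what conditions the rule; the final letter is.
"zesob" ends in -b. The stems ending in -b (doledbab → doomledbab, tezodpib → teomzodpib) insert -om- after the first vowel.
The other patterns: stems ending in -r add -al; stems ending in -g repeat the first consonant+vowel as a prefix; stems ending in -m drop the final letter and add -im.
So zesob → zeomsob.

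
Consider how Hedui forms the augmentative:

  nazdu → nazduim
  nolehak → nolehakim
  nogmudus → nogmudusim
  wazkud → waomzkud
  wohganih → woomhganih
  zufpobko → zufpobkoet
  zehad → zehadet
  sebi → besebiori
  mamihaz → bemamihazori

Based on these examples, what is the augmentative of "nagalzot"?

"nagalzot" begins with n-. The stems beginning with n- (nazdu → nazduim, nolehak → nolehakim, nogmudus → nogmudusim) add -im.
So nagalzot → nagalzotim.

nagalzotim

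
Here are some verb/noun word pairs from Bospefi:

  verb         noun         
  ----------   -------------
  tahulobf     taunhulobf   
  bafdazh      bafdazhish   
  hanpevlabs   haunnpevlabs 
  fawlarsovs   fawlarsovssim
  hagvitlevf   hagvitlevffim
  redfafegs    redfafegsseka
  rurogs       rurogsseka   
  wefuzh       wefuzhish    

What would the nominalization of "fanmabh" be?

redfafegs and hanpevlabs both end in -s yet inflect differently (redfafegsseka, haunnpevlabs), so the final letter is not what conditions the rule; the second-to-last letter is.
"fanmabh" has second-to-last letter 'b'. The stems whose second-to-last letter is 'b' (tahulobf → taunhulobf, hanpevlabs → haunnpevlabs) insert -un- after the first vowel.
So fanmabh → faunnmabh.

faunnmabh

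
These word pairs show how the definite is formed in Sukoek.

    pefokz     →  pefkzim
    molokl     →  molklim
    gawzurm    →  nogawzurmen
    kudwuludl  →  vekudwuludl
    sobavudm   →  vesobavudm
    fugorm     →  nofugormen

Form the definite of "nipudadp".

venipudadp

sobavudm and fugorm both end in -m yet inflect differently (vesobavudm, nofugormen), so the final letter is not what conditions the rule; the second-to-last letter is.
"nipudadp" has second-to-last letter 'd'. The stems whose second-to-last letter is 'd' (kudwuludl → vekudwuludl, sobavudm → vesobavudm) add the prefix ve-.
The other patterns: stems whose second-to-last letter is 'r' add no- … -en around the stem; stems whose second-to-last letter is 'k' delete the last vowel and add -im.
So nipudadp → venipudadp.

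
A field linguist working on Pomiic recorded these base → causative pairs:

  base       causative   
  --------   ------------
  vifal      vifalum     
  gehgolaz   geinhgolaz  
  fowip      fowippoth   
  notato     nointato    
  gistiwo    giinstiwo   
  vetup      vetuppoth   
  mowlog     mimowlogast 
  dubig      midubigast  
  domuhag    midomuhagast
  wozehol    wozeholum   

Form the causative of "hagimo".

haingimo

wozehol and mowlog both have last vowel 'o' yet inflect differently (wozeholum, mimowlogast), so the last vowel is not what conditions the rule; the final letter is.
"hagimo" ends in -o. The stems ending in -o (gistiwo → giinstiwo, notato → nointato) insert -in- after the first vowel.
So hagimo → haingimo.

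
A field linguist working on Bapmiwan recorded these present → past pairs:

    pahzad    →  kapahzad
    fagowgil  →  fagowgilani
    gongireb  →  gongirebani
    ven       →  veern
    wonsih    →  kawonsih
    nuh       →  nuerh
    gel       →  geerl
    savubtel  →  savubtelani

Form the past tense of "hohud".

nuh and wonsih both end in -h yet inflect differently (nuerh, kawonsih), so the final letter is not what conditions the rule; the number of vowels is.
"hohud" has 2 vowels. The stems with 2 vowels (pahzad → kapahzad, wonsih → kawonsih) add the prefix ka-.
So hohud → kahohud.

kahohud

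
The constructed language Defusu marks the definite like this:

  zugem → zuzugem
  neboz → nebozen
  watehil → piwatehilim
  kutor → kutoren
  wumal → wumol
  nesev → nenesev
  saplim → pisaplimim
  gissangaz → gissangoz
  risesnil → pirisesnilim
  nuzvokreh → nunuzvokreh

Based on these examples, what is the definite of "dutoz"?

saplim and zugem both end in -m yet inflect differently (pisaplimim, zuzugem), so the final letter is not what conditions the rule; the last vowel is.
"dutoz" has last vowel 'o'. The stems whose last vowel is 'o' (neboz → nebozen, kutor → kutoren) add -en.
The other patterns: stems whose last vowel is 'i' add pi- … -im around the stem; stems whose last vowel is 'e' repeat the first consonant+vowel as a prefix; stems whose last vowel is 'a' change the last vowel to 'o'.
So dutoz → dutozen.

dutozen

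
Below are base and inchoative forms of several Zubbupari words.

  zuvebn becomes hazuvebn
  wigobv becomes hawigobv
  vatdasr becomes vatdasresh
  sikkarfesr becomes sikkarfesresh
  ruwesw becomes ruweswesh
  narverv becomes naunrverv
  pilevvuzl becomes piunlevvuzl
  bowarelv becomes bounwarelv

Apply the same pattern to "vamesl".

vameslesh

wigobv and narverv both end in -v yet inflect differently (hawigobv, naunrverv), so the final letter is not what conditions the rule; the second-to-last letter is.
"vamesl" has second-to-last letter 's'. The stems whose second-to-last letter is 's' (vatdasr → vatdasresh, sikkarfesr → sikkarfesresh, ruwesw → ruweswesh) add -esh.
So vamesl → vameslesh.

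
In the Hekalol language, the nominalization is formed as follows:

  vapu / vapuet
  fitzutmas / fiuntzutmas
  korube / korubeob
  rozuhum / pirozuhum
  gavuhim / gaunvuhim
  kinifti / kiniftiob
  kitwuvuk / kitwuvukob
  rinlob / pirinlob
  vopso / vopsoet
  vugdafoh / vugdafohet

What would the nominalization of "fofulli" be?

rozuhum and gavuhim both end in -m yet inflect differently (pirozuhum, gaunvuhim), so the final letter is not what conditions the rule; the first letter is.
"fofulli" begins with f-. The one such stem in the data (fitzutmas → fiuntzutmas) inserts -un- after the first vowel (as does gavuhim), so the same rule applies.
So fofulli → founfulli.

founfulli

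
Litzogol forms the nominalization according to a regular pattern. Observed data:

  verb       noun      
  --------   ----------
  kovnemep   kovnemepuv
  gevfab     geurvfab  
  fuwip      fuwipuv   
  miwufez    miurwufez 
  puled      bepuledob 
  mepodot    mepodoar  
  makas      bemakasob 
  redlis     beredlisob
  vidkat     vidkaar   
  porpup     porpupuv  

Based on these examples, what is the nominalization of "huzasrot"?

makas and vidkat both have last vowel 'a' yet inflect differently (bemakasob, vidkaar), so the last vowel is not what conditions the rule; the final letter is.
"huzasrot" ends in -t. The stems ending in -t (vidkat → vidkaar, mepodot → mepodoar) drop the final letter and add -ar.
The other patterns: stems ending in -d or -s add be- … -ob around the stem; stems ending in -p add -uv; stems ending in -b or -z insert -ur- after the first vowel.
So huzasrot → huzasroar.

huzasroar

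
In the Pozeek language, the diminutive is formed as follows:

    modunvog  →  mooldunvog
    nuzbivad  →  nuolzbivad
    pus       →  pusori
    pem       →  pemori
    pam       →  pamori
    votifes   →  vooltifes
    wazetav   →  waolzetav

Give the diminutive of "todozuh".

"todozuh" has 3 vowels. The stems with 3 vowels (votifes → vooltifes, wazetav → waolzetav, nuzbivad → nuolzbivad) insert -ol- after the first vowel.
The other pattern: stems with 1 vowel add -ori.
So todozuh → tooldozuh.

tooldozuh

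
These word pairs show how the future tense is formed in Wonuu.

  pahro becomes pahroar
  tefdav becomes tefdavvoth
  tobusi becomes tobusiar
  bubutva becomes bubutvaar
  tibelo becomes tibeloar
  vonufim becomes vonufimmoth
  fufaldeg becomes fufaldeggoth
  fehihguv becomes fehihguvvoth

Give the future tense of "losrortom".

losrortommoth

vonufim and tobusi both have last vowel 'i' yet inflect differently (vonufimmoth, tobusiar), so the last vowel is not what conditions the rule; whether the stem ends in a vowel or a consonant is.
"losrortom" ends in a consonant. The stems ending in a consonant (fufaldeg → fufaldeggoth, tefdav → tefdavvoth, fehihguv → fehihguvvoth) double the final consonant and add -oth.
The other pattern: stems ending in a vowel add -ar.
So losrortom → losrortommoth.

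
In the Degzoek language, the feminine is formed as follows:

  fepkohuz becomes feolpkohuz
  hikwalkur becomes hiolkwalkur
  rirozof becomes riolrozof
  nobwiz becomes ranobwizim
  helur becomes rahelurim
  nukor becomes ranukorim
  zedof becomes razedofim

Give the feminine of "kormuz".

rakormuzim

fepkohuz and nobwiz both end in -z yet inflect differently (feolpkohuz, ranobwizim), so the final letter is not what conditions the rule; the number of vowels is.
"kormuz" has 2 vowels. The stems with 2 vowels (nobwiz → ranobwizim, helur → rahelurim, nukor → ranukorim) add ra- … -im around the stem.
The other pattern: stems with 3 vowels insert -ol- after the first vowel.
So kormuz → rakormuzim.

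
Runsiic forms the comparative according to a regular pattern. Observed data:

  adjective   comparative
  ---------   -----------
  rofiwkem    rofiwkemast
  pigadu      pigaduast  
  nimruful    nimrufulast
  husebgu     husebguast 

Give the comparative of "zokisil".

zokisilast

Every pair shown (rofiwkem → rofiwkemast, pigadu → pigaduast, nimruful → nimrufulast, …) follows the same rule: add -ast.
So zokisil → zokisilast.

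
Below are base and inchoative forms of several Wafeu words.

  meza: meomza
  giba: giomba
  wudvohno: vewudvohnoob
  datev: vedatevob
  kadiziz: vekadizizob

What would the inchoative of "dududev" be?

vedududevob

meza and datev both have 2 vowels yet inflect differently (meomza, vedatevob), so the number of vowels is not what conditions the rule; the final letter is.
"dududev" ends in -v. The one such stem in the data (datev → vedatevob) adds ve- … -ob around the stem, so the same rule applies.
The other pattern: stems ending in -a insert -om- after the first vowel.
So dududev → vedududevob.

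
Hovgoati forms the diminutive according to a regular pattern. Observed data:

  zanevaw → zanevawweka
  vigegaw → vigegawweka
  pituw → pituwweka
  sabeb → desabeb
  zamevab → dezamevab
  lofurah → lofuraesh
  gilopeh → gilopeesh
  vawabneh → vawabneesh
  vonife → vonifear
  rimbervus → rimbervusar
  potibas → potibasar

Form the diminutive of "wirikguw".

wirikguwweka

zanevaw and zamevab both have last vowel 'a' yet inflect differently (zanevawweka, dezamevab), so the last vowel is not what conditions the rule; the final letter is.
"wirikguw" ends in -w. The stems ending in -w (zanevaw → zanevawweka, vigegaw → vigegawweka, pituw → pituwweka) double the final consonant and add -eka.
The other patterns: stems ending in -b add the prefix de-; stems ending in -h drop the final letter and add -esh; stems ending in -e or -s add -ar.
So wirikguw → wirikguwweka.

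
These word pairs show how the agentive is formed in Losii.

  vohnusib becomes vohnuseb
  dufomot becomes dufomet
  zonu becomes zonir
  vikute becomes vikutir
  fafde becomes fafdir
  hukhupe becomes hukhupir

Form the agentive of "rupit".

rupet

vohnusib and vikute both begin with v- yet inflect differently (vohnuseb, vikutir), so the first letter is not what conditions the rule; whether the stem ends in a vowel or a consonant is.
"rupit" ends in a consonant. The stems ending in a consonant (vohnusib → vohnuseb, dufomot → dufomet) change the last vowel to 'e'.
The other pattern: stems ending in a vowel drop the final letter and add -ir.
So rupit → rupet.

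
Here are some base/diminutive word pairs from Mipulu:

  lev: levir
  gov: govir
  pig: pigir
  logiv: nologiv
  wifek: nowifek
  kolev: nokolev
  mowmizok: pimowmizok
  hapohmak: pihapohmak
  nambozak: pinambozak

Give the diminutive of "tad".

"tad" has 1 vowel. The stems with 1 vowel (lev → levir, gov → govir, pig → pigir) add -ir.
The other patterns: stems with 2 vowels add the prefix no-; stems with 3 vowels add the prefix pi-.
So tad → tadir.

tadir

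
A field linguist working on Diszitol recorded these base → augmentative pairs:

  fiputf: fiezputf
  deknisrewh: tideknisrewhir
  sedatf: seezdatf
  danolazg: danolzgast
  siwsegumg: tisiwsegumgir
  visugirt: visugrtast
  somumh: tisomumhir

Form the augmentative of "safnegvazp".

safnegvzpast

"safnegvazp" has second-to-last letter 'z'. The one such stem in the data (danolazg → danolzgast) deletes the last vowel and adds -ast (as does visugirt), so the same rule applies.
The other patterns: stems whose second-to-last letter is 't' insert -ez- after the first vowel; stems whose second-to-last letter is 'm' or 'w' add ti- … -ir around the stem.
So safnegvazp → safnegvzpast.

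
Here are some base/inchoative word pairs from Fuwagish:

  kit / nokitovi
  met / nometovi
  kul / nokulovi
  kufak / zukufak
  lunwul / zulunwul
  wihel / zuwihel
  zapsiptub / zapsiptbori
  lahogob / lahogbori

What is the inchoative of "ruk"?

kul and lunwul both end in -l yet inflect differently (nokulovi, zulunwul), so the final letter is not what conditions the rule; the number of vowels is.
"ruk" has 1 vowel. The stems with 1 vowel (kit → nokitovi, met → nometovi, kul → nokulovi) add no- … -ovi around the stem.
The other patterns: stems with 2 vowels add the prefix zu-; stems with 3 vowels delete the last vowel and add -ori.
So ruk → norukovi.

norukovi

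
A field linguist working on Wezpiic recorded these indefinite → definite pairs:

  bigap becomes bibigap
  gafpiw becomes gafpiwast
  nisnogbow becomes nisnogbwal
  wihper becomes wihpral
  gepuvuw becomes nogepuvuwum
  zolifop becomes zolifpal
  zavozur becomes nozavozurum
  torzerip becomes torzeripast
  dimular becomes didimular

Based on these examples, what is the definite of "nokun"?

bigap and torzerip both end in -p yet inflect differently (bibigap, torzeripast), so the final letter is not what conditions the rule; the last vowel is.
"nokun" has last vowel 'u'. The stems whose last vowel is 'u' (gepuvuw → nogepuvuwum, zavozur → nozavozurum) add no- … -um around the stem.
So nokun → nonokunum.

nonokunum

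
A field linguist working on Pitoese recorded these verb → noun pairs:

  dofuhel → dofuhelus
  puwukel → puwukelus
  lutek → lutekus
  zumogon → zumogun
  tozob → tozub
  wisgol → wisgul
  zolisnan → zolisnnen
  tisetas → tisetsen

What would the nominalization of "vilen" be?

vilenus

"vilen" has last vowel 'e'. The stems whose last vowel is 'e' (dofuhel → dofuhelus, puwukel → puwukelus, lutek → lutekus) add -us.
The other patterns: stems whose last vowel is 'o' change the last vowel to 'u'; stems whose last vowel is 'a' delete the last vowel and add -en.
So vilen → vilenus.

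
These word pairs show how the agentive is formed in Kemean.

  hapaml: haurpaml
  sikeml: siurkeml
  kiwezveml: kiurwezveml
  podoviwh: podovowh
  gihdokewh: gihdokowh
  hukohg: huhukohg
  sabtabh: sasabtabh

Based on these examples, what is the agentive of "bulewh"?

podoviwh and sabtabh both end in -h yet inflect differently (podovowh, sasabtabh), so the final letter is not what conditions the rule; the second-to-last letter is.
"bulewh" has second-to-last letter 'w'. The stems whose second-to-last letter is 'w' (podoviwh → podovowh, gihdokewh → gihdokowh) change the last vowel to 'o'.
So bulewh → bulowh.

bulowh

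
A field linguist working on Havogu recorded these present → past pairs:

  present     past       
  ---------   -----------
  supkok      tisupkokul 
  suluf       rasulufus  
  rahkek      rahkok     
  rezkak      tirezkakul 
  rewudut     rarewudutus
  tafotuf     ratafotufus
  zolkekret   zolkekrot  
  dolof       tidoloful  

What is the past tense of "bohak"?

tafotuf and dolof both end in -f yet inflect differently (ratafotufus, tidoloful), so the final letter is not what conditions the rule; the last vowel is.
"bohak" has last vowel 'a'. The one such stem in the data (rezkak → tirezkakul) adds ti- … -ul around the stem, so the same rule applies.
The other patterns: stems whose last vowel is 'u' add ra- … -us around the stem; stems whose last vowel is 'e' change the last vowel to 'o'.
So bohak → tibohakul.

tibohakul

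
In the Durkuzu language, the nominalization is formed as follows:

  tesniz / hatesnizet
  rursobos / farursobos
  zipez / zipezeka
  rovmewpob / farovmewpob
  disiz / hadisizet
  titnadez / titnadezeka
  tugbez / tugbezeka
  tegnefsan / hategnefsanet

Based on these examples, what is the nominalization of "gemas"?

hagemaset

zipez and disiz both end in -z yet inflect differently (zipezeka, hadisizet), so the final letter is not what conditions the rule; the last vowel is.
"gemas" has last vowel 'a'. The one such stem in the data (tegnefsan → hategnefsanet) adds ha- … -et around the stem, so the same rule applies.
So gemas → hagemaset.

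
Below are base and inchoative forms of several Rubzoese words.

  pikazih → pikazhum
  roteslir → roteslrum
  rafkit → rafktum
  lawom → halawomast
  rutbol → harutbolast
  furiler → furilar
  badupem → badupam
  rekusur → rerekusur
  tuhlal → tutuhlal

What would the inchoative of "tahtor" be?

hatahtorast

roteslir and furiler both end in -r yet inflect differently (roteslrum, furilar), so the final letter is not what conditions the rule; the last vowel is.
"tahtor" has last vowel 'o'. The stems whose last vowel is 'o' (lawom → halawomast, rutbol → harutbolast) add ha- … -ast around the stem.
The other patterns: stems whose last vowel is 'i' delete the last vowel and add -um; stems whose last vowel is 'e' change the last vowel to 'a'; stems whose last vowel is 'a' or 'u' repeat the first consonant+vowel as a prefix.
So tahtor → hatahtorast.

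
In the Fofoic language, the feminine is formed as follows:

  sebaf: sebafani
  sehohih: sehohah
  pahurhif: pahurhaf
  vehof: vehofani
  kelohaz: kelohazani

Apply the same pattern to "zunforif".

zunforaf

pahurhif and sebaf both end in -f yet inflect differently (pahurhaf, sebafani), so the final letter is not what conditions the rule; the last vowel is.
"zunforif" has last vowel 'i'. The stems whose last vowel is 'i' (sehohih → sehohah, pahurhif → pahurhaf) change the last vowel to 'a'.
The other pattern: stems whose last vowel is 'a' or 'o' add -ani.
So zunforif → zunforaf.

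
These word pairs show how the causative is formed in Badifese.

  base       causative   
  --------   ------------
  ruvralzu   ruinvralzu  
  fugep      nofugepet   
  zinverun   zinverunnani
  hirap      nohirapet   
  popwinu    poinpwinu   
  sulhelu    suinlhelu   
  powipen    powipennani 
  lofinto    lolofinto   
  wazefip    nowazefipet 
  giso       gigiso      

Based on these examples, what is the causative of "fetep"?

fugep and powipen both have last vowel 'e' yet inflect differently (nofugepet, powipennani), so the last vowel is not what conditions the rule; the final letter is.
"fetep" ends in -p. The stems ending in -p (wazefip → nowazefipet, hirap → nohirapet, fugep → nofugepet) add no- … -et around the stem.
The other patterns: stems ending in -n double the final consonant and add -ani; stems ending in -u insert -in- after the first vowel; stems ending in -o repeat the first consonant+vowel as a prefix.
So fetep → nofetepet.

nofetepet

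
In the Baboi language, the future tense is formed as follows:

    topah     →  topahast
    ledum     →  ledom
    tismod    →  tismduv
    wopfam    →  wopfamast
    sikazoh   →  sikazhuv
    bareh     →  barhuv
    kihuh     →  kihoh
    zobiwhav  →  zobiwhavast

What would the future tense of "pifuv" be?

"pifuv" has last vowel 'u'. The stems whose last vowel is 'u' (ledum → ledom, kihuh → kihoh) change the last vowel to 'o'.
The other patterns: stems whose last vowel is 'a' add -ast; stems whose last vowel is 'e' or 'o' delete the last vowel and add -uv.
So pifuv → pifov.

pifov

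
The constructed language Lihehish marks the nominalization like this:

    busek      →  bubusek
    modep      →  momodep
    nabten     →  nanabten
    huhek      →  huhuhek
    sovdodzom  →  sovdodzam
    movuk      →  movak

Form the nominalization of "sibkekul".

sibkekal

busek and movuk both end in -k yet inflect differently (bubusek, movak), so the final letter is not what conditions the rule; the last vowel is.
"sibkekul" has last vowel 'u'. The one such stem in the data (movuk → movak) changes the last vowel to 'a' (as does sovdodzom), so the same rule applies.
So sibkekul → sibkekal.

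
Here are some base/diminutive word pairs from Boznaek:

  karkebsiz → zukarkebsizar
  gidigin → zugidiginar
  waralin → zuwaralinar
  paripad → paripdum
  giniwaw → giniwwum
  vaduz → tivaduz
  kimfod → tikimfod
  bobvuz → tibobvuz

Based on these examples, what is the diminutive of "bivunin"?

zubivuninar

"bivunin" has last vowel 'i'. The stems whose last vowel is 'i' (karkebsiz → zukarkebsizar, gidigin → zugidiginar, waralin → zuwaralinar) add zu- … -ar around the stem.
The other patterns: stems whose last vowel is 'a' delete the last vowel and add -um; stems whose last vowel is 'o' or 'u' add the prefix ti-.
So bivunin → zubivuninar.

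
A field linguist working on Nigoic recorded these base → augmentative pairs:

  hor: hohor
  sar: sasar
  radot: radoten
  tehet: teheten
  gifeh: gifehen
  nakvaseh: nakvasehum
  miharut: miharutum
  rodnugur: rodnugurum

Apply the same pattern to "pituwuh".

pituwuhum

gifeh and nakvaseh both end in -h yet inflect differently (gifehen, nakvasehum), so the final letter is not what conditions the rule; the number of vowels is.
"pituwuh" has 3 vowels. The stems with 3 vowels (nakvaseh → nakvasehum, miharut → miharutum, rodnugur → rodnugurum) add -um.
The other patterns: stems with 1 vowel repeat the first consonant+vowel as a prefix; stems with 2 vowels add -en.
So pituwuh → pituwuhum.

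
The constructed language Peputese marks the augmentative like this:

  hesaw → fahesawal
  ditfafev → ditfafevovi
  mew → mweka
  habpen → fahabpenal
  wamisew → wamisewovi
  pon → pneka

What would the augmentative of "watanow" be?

watanowovi

pon and habpen both end in -n yet inflect differently (pneka, fahabpenal), so the final letter is not what conditions the rule; the number of vowels is.
"watanow" has 3 vowels. The stems with 3 vowels (ditfafev → ditfafevovi, wamisew → wamisewovi) add -ovi.
The other patterns: stems with 1 vowel delete the last vowel and add -eka; stems with 2 vowels add fa- … -al around the stem.
So watanow → watanowovi.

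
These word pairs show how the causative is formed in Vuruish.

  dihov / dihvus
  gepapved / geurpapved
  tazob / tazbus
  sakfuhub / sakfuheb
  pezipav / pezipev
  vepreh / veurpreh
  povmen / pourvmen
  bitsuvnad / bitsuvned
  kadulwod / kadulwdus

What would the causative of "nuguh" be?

nugeh

kadulwod and gepapved both end in -d yet inflect differently (kadulwdus, geurpapved), so the final letter is not what conditions the rule; the last vowel is.
"nuguh" has last vowel 'u'. The one such stem in the data (sakfuhub → sakfuheb) changes the last vowel to 'e' (as do bitsuvnad, pezipav), so the same rule applies.
The other patterns: stems whose last vowel is 'o' delete the last vowel and add -us; stems whose last vowel is 'e' insert -ur- after the first vowel.
So nuguh → nugeh.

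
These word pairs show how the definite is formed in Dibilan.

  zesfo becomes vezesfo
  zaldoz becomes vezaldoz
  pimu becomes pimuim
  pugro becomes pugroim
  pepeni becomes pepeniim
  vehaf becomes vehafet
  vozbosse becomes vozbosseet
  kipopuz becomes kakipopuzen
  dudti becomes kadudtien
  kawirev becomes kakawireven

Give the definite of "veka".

zesfo and pugro both end in -o yet inflect differently (vezesfo, pugroim), so the final letter is not what conditions the rule; the first letter is.
"veka" begins with v-. The stems beginning with v- (vehaf → vehafet, vozbosse → vozbosseet) add -et.
The other patterns: stems beginning with z- add the prefix ve-; stems beginning with p- add -im; stems beginning with d- or k- add ka- … -en around the stem.
So veka → vekaet.

vekaet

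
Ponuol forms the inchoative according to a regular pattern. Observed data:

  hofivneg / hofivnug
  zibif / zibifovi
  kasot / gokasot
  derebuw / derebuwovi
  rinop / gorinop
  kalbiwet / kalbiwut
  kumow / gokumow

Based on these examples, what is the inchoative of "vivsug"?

vivsugovi

kalbiwet and kasot both end in -t yet inflect differently (kalbiwut, gokasot), so the final letter is not what conditions the rule; the last vowel is.
"vivsug" has last vowel 'u'. The one such stem in the data (derebuw → derebuwovi) adds -ovi, so the same rule applies.
So vivsug → vivsugovi.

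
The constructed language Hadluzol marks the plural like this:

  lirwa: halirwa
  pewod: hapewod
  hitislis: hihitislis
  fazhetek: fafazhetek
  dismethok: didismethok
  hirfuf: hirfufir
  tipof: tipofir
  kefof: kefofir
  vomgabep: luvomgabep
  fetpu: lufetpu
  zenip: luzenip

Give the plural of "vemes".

vevemes

pewod and dismethok both have last vowel 'o' yet inflect differently (hapewod, didismethok), so the last vowel is not what conditions the rule; the final letter is.
"vemes" ends in -s. The one such stem in the data (hitislis → hihitislis) repeats the first consonant+vowel as a prefix (as do fazhetek, dismethok), so the same rule applies.
The other patterns: stems ending in -a or -d add the prefix ha-; stems ending in -f add -ir; stems ending in -p or -u add the prefix lu-.
So vemes → vevemes.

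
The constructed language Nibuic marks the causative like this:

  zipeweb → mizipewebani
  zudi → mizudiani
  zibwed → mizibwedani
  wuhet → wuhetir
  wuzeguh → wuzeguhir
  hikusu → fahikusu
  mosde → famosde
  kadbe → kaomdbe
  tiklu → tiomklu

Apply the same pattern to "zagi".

mizagiani

mosde and kadbe both end in -e yet inflect differently (famosde, kaomdbe), so the final letter is not what conditions the rule; the first letter is.
"zagi" begins with z-. The stems beginning with z- (zipeweb → mizipewebani, zudi → mizudiani, zibwed → mizibwedani) add mi- … -ani around the stem.
The other patterns: stems beginning with w- add -ir; stems beginning with h- or m- add the prefix fa-; stems beginning with k- or t- insert -om- after the first vowel.
So zagi → mizagiani.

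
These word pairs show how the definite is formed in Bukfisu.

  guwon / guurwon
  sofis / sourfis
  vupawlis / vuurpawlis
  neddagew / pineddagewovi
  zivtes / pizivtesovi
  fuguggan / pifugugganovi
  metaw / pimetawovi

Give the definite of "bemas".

pibemasovi

sofis and zivtes both end in -s yet inflect differently (sourfis, pizivtesovi), so the final letter is not what conditions the rule; the last vowel is.
"bemas" has last vowel 'a'. The stems whose last vowel is 'a' (fuguggan → pifugugganovi, metaw → pimetawovi) add pi- … -ovi around the stem.
So bemas → pibemasovi.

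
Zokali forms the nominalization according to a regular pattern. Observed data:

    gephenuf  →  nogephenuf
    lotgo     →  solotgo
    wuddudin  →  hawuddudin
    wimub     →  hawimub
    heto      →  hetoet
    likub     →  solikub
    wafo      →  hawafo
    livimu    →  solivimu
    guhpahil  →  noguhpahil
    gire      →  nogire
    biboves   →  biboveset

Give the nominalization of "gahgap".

nogahgap

likub and wimub both end in -b yet inflect differently (solikub, hawimub), so the final letter is not what conditions the rule; the first letter is.
"gahgap" begins with g-. The stems beginning with g- (guhpahil → noguhpahil, gire → nogire, gephenuf → nogephenuf) add the prefix no-.
The other patterns: stems beginning with l- add the prefix so-; stems beginning with w- add the prefix ha-; stems beginning with b- or h- add -et.
So gahgap → nogahgap.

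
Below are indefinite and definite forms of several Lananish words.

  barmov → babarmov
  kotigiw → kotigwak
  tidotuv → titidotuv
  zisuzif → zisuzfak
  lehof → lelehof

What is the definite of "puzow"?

pupuzow

zisuzif and lehof both end in -f yet inflect differently (zisuzfak, lelehof), so the final letter is not what conditions the rule; the last vowel is.
"puzow" has last vowel 'o'. The stems whose last vowel is 'o' (lehof → lelehof, barmov → babarmov) repeat the first consonant+vowel as a prefix.
The other pattern: stems whose last vowel is 'i' delete the last vowel and add -ak.
So puzow → pupuzow.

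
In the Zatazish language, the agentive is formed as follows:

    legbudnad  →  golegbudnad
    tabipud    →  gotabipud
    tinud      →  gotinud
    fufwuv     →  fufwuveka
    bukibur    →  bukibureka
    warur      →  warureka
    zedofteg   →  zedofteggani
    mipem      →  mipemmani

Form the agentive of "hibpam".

hibpammani

"hibpam" ends in -m. The one such stem in the data (mipem → mipemmani) doubles the final consonant and adds -ani (as does zedofteg), so the same rule applies.
So hibpam → hibpammani.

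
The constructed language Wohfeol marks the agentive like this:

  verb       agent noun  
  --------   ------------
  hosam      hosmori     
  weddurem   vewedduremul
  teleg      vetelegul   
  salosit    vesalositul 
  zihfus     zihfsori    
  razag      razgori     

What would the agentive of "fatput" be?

fatptori

teleg and razag both end in -g yet inflect differently (vetelegul, razgori), so the final letter is not what conditions the rule; the last vowel is.
"fatput" has last vowel 'u'. The one such stem in the data (zihfus → zihfsori) deletes the last vowel and adds -ori (as do razag, hosam), so the same rule applies.
The other pattern: stems whose last vowel is 'e' or 'i' add ve- … -ul around the stem.
So fatput → fatptori.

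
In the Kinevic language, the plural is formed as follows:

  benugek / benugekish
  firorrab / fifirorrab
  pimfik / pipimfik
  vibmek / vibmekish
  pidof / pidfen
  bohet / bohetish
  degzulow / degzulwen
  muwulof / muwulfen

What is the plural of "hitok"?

"hitok" has last vowel 'o'. The stems whose last vowel is 'o' (muwulof → muwulfen, degzulow → degzulwen, pidof → pidfen) delete the last vowel and add -en.
The other patterns: stems whose last vowel is 'e' add -ish; stems whose last vowel is 'a' or 'i' repeat the first consonant+vowel as a prefix.
So hitok → hitken.

hitken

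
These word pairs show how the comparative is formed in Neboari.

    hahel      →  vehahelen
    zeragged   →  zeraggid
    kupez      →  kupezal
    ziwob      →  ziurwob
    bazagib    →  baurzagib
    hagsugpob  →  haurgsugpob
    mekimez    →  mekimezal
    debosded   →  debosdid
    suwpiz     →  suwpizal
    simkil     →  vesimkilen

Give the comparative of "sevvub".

seurvvub

zeragged and hahel both have last vowel 'e' yet inflect differently (zeraggid, vehahelen), so the last vowel is not what conditions the rule; the final letter is.
"sevvub" ends in -b. The stems ending in -b (ziwob → ziurwob, bazagib → baurzagib, hagsugpob → haurgsugpob) insert -ur- after the first vowel.
The other patterns: stems ending in -d change the last vowel to 'i'; stems ending in -l add ve- … -en around the stem; stems ending in -z add -al.
So sevvub → seurvvub.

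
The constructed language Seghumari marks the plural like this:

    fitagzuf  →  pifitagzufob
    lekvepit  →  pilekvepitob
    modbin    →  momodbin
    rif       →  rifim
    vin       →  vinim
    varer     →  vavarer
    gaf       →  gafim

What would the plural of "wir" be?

wirim

vin and modbin both end in -n yet inflect differently (vinim, momodbin), so the final letter is not what conditions the rule; the number of vowels is.
"wir" has 1 vowel. The stems with 1 vowel (gaf → gafim, rif → rifim, vin → vinim) add -im.
The other patterns: stems with 2 vowels repeat the first consonant+vowel as a prefix; stems with 3 vowels add pi- … -ob around the stem.
So wir → wirim.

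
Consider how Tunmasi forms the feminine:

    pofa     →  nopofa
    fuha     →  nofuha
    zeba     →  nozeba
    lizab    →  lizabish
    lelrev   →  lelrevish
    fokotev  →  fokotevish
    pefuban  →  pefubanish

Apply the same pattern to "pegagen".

pofa and lizab both have last vowel 'a' yet inflect differently (nopofa, lizabish), so the last vowel is not what conditions the rule; whether the stem ends in a vowel or a consonant is.
"pegagen" ends in a consonant. The stems ending in a consonant (lizab → lizabish, lelrev → lelrevish, fokotev → fokotevish) add -ish.
So pegagen → pegagenish.

pegagenish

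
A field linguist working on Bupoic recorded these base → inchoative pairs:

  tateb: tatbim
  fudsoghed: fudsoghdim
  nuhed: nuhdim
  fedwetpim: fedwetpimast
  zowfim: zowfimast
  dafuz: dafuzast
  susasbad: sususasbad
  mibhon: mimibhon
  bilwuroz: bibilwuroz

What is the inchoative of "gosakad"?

gogosakad

fudsoghed and susasbad both end in -d yet inflect differently (fudsoghdim, sususasbad), so the final letter is not what conditions the rule; the last vowel is.
"gosakad" has last vowel 'a'. The one such stem in the data (susasbad → sususasbad) repeats the first consonant+vowel as a prefix (as do mibhon, bilwuroz), so the same rule applies.
So gosakad → gogosakad.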